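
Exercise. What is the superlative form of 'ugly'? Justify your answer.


Apply superlative formation (consonant + y: change y to i, add -est): 'ugly' -> 'ugliest'.

ugliest


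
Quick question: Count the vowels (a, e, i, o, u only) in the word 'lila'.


Vowels in 'lila': i, a = 2 vowels.

2


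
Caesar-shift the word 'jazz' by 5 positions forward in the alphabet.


Shift each letter by 5: j -> o, a -> f, z -> e, z -> e. Result: 'ofee'.

ofee


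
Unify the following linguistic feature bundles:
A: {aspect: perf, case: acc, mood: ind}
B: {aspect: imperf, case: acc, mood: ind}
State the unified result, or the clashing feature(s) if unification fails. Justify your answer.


Compare features:
aspect: A=perf vs B=imperf -> CLASH
case: A=acc vs B=acc -> unified: acc
mood: A=ind vs B=ind -> unified: ind
Clash detected on feature 'aspect' (perf vs imperf); unification fails.

CLASH on 'aspect' (perf vs imperf)


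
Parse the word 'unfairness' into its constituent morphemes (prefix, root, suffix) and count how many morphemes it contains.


Step 1: Identify prefix: 'un' (meaning: not/reverse)
Step 2: Identify root: 'fair'
Step 3: Identify suffix(es): 'ness'
Decomposition: un- (prefix: not/reverse) + fair (root) + -ness (suffix: state of)
Total morphemes: 3

3 morphemes (un- (prefix: not/reverse) + fair (root) + -ness (suffix: state of))


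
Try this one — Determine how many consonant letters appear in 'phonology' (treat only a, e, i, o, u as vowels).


Consonants in 'phonology': p, h, n, l, g, y = 6 consonants.

6


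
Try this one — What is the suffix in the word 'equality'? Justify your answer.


The word 'equality' = 'equal' (root) + '-ity' (suffix). The suffix is '-ity'.

ity


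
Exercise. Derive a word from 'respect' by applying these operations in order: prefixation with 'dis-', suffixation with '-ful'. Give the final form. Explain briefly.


Step 1: Add prefix 'dis-' to 'respect' = 'disrespect'
Step 2: Add suffix '-ful' to 'disrespect' = 'disrespectful'

disrespectful


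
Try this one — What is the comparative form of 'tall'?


Apply comparative formation (add -er): 'tall' -> 'taller'.

taller


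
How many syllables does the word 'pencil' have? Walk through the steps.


Break 'pencil' into syllables: pen-cil -> pen | cil = 2 syllables

2 syllables


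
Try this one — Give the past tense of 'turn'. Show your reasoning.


Apply rule: Add -ed. 'turn' becomes 'turned'.

turned


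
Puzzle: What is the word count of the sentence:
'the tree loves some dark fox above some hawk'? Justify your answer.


Split into words: the | tree | loves | some | dark | fox | above | some | hawk = 9 words.

9


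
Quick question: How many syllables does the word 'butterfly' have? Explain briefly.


Break 'butterfly' into syllables: but-ter-fly -> but | ter | fly = 3 syllables

3 syllables


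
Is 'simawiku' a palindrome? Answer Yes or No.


Forward: 'simawiku'
Reversed: 'ukiwamis'
They differ.

No


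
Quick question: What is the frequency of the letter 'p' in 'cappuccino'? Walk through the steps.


Letter 'p' in 'cappuccino': found at position(s) 3, 4 = 2 occurrence(s).

2


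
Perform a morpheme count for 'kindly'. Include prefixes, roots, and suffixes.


Decomposition: kind (root) + -ly (suffix) = 2 morpheme(s)

2 morphemes


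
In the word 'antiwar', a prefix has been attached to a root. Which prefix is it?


The word 'antiwar' = 'anti' (prefix) + 'war' (root). The prefix is 'anti'.

anti


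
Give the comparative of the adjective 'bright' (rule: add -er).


Apply comparative formation (add -er): 'bright' -> 'brighter'.

brighter


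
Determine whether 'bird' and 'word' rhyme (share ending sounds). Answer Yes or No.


Rime (stressed vowel + following sounds) of 'bird': -ird = /ɜːrd/
Rime of 'word': -ord = /ɜːrd/
/ɜːrd/ and /ɜːrd/ are the same ending sound, so the words rhyme.

Yes


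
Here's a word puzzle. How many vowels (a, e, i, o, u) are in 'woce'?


Vowels in 'woce': o, e = 2 vowels.

2


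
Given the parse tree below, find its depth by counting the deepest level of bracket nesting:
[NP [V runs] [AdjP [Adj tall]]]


Count bracket nesting levels:
'[' at pos 0: depth = 1
'[' at pos 4: depth = 2
'[' at pos 13: depth = 2
'[' at pos 19: depth = 3
Maximum depth reached: 3

3


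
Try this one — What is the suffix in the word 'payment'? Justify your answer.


The word 'payment' = 'pay' (root) + '-ment' (suffix). The suffix is '-ment'.

ment


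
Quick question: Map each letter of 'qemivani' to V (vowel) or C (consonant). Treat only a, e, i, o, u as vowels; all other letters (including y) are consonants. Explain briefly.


Letter mapping: q = C, e = V, m = C, i = V, v = C, a = V, n = C, i = V.

CVCVCVCV


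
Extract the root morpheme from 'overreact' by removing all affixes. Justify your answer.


Remove prefix 'over' from 'overreact' to get root 'react'.

react


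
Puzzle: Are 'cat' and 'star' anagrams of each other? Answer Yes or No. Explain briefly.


Sorted letters of 'cat': 'act'
Sorted letters of 'star': 'arst'
They do not match.

No


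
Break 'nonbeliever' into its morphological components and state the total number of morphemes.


Step 1: Identify prefix: 'non' (meaning: not)
Step 2: Identify root: 'believe'
Step 3: Identify suffix(es): 'er'
Decomposition: non- (prefix: not) + believe (root) + -er (suffix: one who)
Total morphemes: 3

3 morphemes (non- (prefix: not) + believe (root) + -er (suffix: one who))


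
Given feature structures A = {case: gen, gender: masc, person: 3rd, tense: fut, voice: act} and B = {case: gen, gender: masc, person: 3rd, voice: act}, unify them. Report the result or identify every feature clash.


Compare features:
case: A=gen vs B=gen -> unified: gen
gender: A=masc vs B=masc -> unified: masc
person: A=3rd vs B=3rd -> unified: 3rd
tense: A=fut vs B=_ -> unified: fut
voice: A=act vs B=act -> unified: act
No clashes found.

Unified: {case: gen, gender: masc, person: 3rd, tense: fut, voice: act}


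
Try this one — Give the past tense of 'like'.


Apply rule: Add -d (word ends in -e). 'like' becomes 'liked'.

liked


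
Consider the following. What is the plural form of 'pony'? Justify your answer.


Apply rule: Change -y to -ies (consonant + y). 'pony' becomes 'ponies'.

ponies


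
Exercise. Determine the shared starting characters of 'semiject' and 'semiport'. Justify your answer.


Compare from the start: 4 characters match: 'semi'. Mismatch at position 5: 'j' vs 'p'.

semi


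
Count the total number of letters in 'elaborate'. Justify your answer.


Spell out 'elaborate' and number each letter: e(1), l(2), a(3), b(4), o(5), r(6), a(7), t(8), e(9). Total: 9 letters.

9


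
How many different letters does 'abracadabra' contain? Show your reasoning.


Unique letters in 'abracadabra': {a, b, c, d, r} = 5 distinct letters.

5


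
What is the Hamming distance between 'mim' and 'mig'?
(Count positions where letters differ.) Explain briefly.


Alignment:
Position 1: 'm' vs 'm' = match
Position 2: 'i' vs 'i' = match
Position 3: 'm' vs 'g' = DIFFER
Total differences: 1

1


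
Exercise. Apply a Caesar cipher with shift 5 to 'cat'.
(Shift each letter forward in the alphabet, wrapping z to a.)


Shift each letter by 5: c -> h, a -> f, t -> y. Result: 'hfy'.

hfy


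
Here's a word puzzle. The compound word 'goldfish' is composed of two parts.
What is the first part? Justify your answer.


Split 'goldfish' into 'gold' + 'fish'. The first part is 'gold'.

gold


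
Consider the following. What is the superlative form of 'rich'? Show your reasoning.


Apply superlative formation (add -est): 'rich' -> 'richest'.

richest


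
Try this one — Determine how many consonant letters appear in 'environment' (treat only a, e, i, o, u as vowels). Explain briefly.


Consonants in 'environment': n, v, r, n, m, n, t = 7 consonants.

7


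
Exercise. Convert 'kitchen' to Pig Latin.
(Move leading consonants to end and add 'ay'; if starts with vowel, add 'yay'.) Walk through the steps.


'kitchen': move consonant cluster 'k' to end and add 'ay': 'itchenkay'.

itchenkay


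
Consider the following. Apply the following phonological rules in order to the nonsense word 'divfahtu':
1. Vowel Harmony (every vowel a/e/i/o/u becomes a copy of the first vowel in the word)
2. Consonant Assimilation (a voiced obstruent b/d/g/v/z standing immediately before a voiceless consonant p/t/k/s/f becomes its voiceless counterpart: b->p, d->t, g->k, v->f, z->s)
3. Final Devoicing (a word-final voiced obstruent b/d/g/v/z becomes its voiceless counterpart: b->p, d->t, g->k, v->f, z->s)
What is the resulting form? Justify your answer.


Starting form: 'divfahtu'
Rule 1: Vowel Harmony: all vowels become 'i' (matching first vowel). 'divfahtu' -> 'divfihti'
Rule 2: Consonant Assimilation: voiced obstruent before voiceless consonant becomes voiceless ('vf' -> 'ff'). 'divfihti' -> 'diffihti'
Rule 3: Final Devoicing: the word ends in the vowel 'i', not a consonant. No change.
Final form: 'diffihti'

diffihti


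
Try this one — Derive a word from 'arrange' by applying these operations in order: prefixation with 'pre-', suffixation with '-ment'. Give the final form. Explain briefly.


Step 1: Add prefix 'pre-' to 'arrange' = 'prearrange'
Step 2: Add suffix '-ment' to 'prearrange' = 'prearrangement'

prearrangement


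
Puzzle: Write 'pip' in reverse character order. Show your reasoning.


Reverse 'pip' character by character: 'pip'.

pip


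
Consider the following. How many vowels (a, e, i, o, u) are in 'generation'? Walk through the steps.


Vowels in 'generation': e, e, a, i, o = 5 vowels.

5


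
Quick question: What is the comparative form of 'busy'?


Apply comparative formation (consonant + y: change y to i, add -er): 'busy' -> 'busier'.

busier


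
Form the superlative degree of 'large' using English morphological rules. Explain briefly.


Apply superlative formation (ends in e: add -st): 'large' -> 'largest'.

largest


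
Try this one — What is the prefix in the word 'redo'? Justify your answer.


The word 'redo' = 're' (prefix) + 'do' (root). The prefix is 're'.

re


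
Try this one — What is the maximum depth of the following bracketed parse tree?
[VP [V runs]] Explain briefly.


Count bracket nesting levels:
'[' at pos 0: depth = 1
'[' at pos 4: depth = 2
Maximum depth reached: 2

2


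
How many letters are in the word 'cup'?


Spell out 'cup' and number each letter: c(1), u(2), p(3). Total: 3 letters.

3


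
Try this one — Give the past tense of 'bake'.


Apply rule: Add -d (word ends in -e). 'bake' becomes 'baked'.

baked


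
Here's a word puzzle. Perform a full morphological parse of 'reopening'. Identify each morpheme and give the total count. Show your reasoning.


Step 1: Identify prefix: 're' (meaning: again)
Step 2: Identify root: 'open'
Step 3: Identify suffix(es): 'ing'
Decomposition: re- (prefix: again) + open (root) + -ing (suffix: ongoing action)
Total morphemes: 3

3 morphemes (re- (prefix: again) + open (root) + -ing (suffix: ongoing action))


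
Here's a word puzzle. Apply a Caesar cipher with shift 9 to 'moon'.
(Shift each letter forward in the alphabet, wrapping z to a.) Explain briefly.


Shift each letter by 9: m -> v, o -> x, o -> x, n -> w. Result: 'vxxw'.

vxxw


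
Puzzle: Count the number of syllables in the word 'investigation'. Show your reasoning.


Break 'investigation' into syllables: in-ves-ti-ga-tion -> in | ves | ti | ga | tion = 5 syllables

5 syllables


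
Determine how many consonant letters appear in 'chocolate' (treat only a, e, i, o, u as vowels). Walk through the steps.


Consonants in 'chocolate': c, h, c, l, t = 5 consonants.

5


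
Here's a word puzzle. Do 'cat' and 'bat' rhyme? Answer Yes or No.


Rime (stressed vowel + following sounds) of 'cat': -at = /æt/
Rime of 'bat': -at = /æt/
/æt/ and /æt/ are the same ending sound, so the words rhyme.

Yes


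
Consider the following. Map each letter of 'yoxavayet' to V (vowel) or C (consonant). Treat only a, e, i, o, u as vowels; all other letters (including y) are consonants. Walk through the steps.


Letter mapping: y = C, o = V, x = C, a = V, v = C, a = V, y = C, e = V, t = C.

CVCVCVCVC


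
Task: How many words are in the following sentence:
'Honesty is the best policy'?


Split into words: Honesty | is | the | best | policy = 5 words.

5


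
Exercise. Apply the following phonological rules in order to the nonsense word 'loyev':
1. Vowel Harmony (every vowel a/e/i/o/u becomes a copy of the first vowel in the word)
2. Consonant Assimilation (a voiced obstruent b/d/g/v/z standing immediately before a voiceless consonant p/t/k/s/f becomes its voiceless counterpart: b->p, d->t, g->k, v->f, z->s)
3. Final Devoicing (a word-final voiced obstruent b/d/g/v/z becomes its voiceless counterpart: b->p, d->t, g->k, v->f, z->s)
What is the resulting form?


Starting form: 'loyev'
Rule 1: Vowel Harmony: all vowels become 'o' (matching first vowel). 'loyev' -> 'loyov'
Rule 2: Consonant Assimilation: no voiced obstruent (b/d/g/v/z) stands immediately before a voiceless consonant (p/t/k/s/f). No change.
Rule 3: Final Devoicing: word-final voiced obstruent 'v' becomes voiceless 'f'. 'loyov' -> 'loyof'
Final form: 'loyof'

loyof


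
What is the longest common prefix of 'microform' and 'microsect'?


Compare from the start: 5 characters match: 'micro'. Mismatch at position 6: 'f' vs 's'.

micro


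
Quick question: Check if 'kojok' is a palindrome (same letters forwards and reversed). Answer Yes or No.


Forward: 'kojok'
Reversed: 'kojok'
They are identical.

Yes


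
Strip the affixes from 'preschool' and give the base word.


Remove prefix 'pre' from 'preschool' to get root 'school'.

school


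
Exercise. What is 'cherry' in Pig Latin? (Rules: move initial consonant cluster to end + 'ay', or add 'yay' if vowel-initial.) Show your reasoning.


'cherry': move consonant cluster 'ch' to end and add 'ay': 'errychay'.

errychay


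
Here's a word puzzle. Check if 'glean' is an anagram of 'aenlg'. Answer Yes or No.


Sorted letters of 'glean': 'aegln'
Sorted letters of 'aenlg': 'aegln'
They match.

Yes


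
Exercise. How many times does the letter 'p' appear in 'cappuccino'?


Letter 'p' in 'cappuccino': found at position(s) 3, 4 = 2 occurrence(s).

2


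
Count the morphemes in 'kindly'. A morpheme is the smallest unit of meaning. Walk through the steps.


Decomposition: kind (root) + -ly (suffix) = 2 morpheme(s)

2 morphemes


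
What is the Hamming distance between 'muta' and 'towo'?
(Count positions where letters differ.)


Alignment:
Position 1: 'm' vs 't' = DIFFER
Position 2: 'u' vs 'o' = DIFFER
Position 3: 't' vs 'w' = DIFFER
Position 4: 'a' vs 'o' = DIFFER
Total differences: 4

4


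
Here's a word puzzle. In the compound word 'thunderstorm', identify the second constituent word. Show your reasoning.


Split 'thunderstorm' into 'thunder' + 'storm'. The second part is 'storm'.

storm


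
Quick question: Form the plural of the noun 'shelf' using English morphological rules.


Apply rule: Change -f to -ves. 'shelf' becomes 'shelves'.

shelves


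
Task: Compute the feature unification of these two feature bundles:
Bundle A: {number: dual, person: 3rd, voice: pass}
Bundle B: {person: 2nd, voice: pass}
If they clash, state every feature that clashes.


Compare features:
number: A=dual vs B=_ -> unified: dual
person: A=3rd vs B=2nd -> CLASH
voice: A=pass vs B=pass -> unified: pass
Clash detected on feature 'person' (3rd vs 2nd); unification fails.

CLASH on 'person' (3rd vs 2nd)


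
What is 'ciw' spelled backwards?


Reverse 'ciw' character by character: 'wic'.

wic


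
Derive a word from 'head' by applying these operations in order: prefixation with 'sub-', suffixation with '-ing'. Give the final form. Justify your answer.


Step 1: Add prefix 'sub-' to 'head' = 'subhead'
Step 2: Add suffix '-ing' to 'subhead' = 'subheading'

subheading


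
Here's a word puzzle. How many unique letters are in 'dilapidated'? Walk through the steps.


Unique letters in 'dilapidated': {a, d, e, i, l, p, t} = 7 distinct letters.

7


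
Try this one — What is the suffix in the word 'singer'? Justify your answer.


The word 'singer' = 'sing' (root) + '-er' (suffix). The suffix is '-er'.

er


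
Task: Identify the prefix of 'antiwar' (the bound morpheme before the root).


The word 'antiwar' = 'anti' (prefix) + 'war' (root). The prefix is 'anti'.

anti


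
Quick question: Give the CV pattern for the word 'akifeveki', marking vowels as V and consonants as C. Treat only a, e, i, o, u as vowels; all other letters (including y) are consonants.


Letter mapping: a = V, k = C, i = V, f = C, e = V, v = C, e = V, k = C, i = V.

VCVCVCVCV


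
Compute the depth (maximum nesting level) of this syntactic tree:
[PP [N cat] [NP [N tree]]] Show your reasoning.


Count bracket nesting levels:
'[' at pos 0: depth = 1
'[' at pos 4: depth = 2
'[' at pos 12: depth = 2
'[' at pos 16: depth = 3
Maximum depth reached: 3

3


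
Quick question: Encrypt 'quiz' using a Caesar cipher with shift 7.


Shift each letter by 7: q -> x, u -> b, i -> p, z -> g. Result: 'xbpg'.

xbpg


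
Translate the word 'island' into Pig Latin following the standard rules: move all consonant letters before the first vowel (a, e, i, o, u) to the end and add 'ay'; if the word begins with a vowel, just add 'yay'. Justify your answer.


'island' starts with a vowel, so add 'yay': 'islandyay'.

islandyay


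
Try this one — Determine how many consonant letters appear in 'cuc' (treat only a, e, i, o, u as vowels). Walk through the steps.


Consonants in 'cuc': c, c = 2 consonants.

2


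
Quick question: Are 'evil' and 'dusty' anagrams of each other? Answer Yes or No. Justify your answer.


Sorted letters of 'evil': 'eilv'
Sorted letters of 'dusty': 'dstuy'
They do not match.

No


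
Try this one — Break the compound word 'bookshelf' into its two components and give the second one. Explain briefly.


Split 'bookshelf' into 'book' + 'shelf'. The second part is 'shelf'.

shelf


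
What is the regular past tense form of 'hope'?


Apply rule: Add -d (word ends in -e). 'hope' becomes 'hoped'.

hoped


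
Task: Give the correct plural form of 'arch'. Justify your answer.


Apply rule: Add -es (sibilant/fricative ending). 'arch' becomes 'arches'.

arches


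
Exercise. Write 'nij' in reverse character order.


Reverse 'nij' character by character: 'jin'.

jin


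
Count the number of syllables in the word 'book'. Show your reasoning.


Break 'book' into syllables: book -> book = 1 syllable

1 syllable


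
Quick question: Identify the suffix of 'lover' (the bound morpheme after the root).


The word 'lover' = 'love' (root) + '-er' (suffix). The suffix is '-er'.

er


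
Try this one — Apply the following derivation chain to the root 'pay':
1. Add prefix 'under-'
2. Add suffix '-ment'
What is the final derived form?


Step 1: Add prefix 'under-' to 'pay' = 'underpay'
Step 2: Add suffix '-ment' to 'underpay' = 'underpayment'

underpayment


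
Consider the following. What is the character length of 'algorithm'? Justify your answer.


Spell out 'algorithm' and number each letter: a(1), l(2), g(3), o(4), r(5), i(6), t(7), h(8), m(9). Total: 9 letters.

9


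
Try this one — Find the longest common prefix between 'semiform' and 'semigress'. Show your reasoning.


Compare from the start: 4 characters match: 'semi'. Mismatch at position 5: 'f' vs 'g'.

semi


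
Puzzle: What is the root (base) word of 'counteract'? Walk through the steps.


Remove prefix 'counter' from 'counteract' to get root 'act'.

act


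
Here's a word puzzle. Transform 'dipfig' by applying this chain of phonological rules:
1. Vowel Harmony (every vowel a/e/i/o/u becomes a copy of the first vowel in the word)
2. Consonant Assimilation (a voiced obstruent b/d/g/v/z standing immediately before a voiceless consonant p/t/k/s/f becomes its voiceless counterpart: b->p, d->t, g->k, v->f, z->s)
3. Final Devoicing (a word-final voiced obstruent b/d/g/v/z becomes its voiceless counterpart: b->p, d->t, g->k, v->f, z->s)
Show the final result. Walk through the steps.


Starting form: 'dipfig'
Rule 1: Vowel Harmony: all vowels already match. No change.
Rule 2: Consonant Assimilation: no voiced obstruent (b/d/g/v/z) stands immediately before a voiceless consonant (p/t/k/s/f). No change.
Rule 3: Final Devoicing: word-final voiced obstruent 'g' becomes voiceless 'k'. 'dipfig' -> 'dipfik'
Final form: 'dipfik'

dipfik


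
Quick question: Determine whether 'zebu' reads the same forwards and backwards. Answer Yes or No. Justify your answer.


Forward: 'zebu'
Reversed: 'ubez'
They differ.

No


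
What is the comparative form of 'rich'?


Apply comparative formation (add -er): 'rich' -> 'richer'.

richer


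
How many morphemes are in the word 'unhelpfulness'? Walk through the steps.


Decomposition: un- (prefix) + help (root) + -ful (suffix) + -ness (suffix) = 4 morpheme(s)

4 morphemes


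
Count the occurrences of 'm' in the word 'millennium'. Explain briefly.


Letter 'm' in 'millennium': found at position(s) 1, 10 = 2 occurrence(s).

2


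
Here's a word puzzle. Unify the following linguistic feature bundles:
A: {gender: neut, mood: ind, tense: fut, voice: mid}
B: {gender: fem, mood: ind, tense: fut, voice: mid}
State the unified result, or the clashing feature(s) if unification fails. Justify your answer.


Compare features:
gender: A=neut vs B=fem -> CLASH
mood: A=ind vs B=ind -> unified: ind
tense: A=fut vs B=fut -> unified: fut
voice: A=mid vs B=mid -> unified: mid
Clash detected on feature 'gender' (neut vs fem); unification fails.

CLASH on 'gender' (neut vs fem)


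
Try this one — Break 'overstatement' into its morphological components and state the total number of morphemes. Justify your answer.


Step 1: Identify prefix: 'over' (meaning: excessively)
Step 2: Identify root: 'state'
Step 3: Identify suffix(es): 'ment'
Decomposition: over- (prefix: excessively) + state (root) + -ment (suffix: action/result)
Total morphemes: 3

3 morphemes (over- (prefix: excessively) + state (root) + -ment (suffix: action/result))


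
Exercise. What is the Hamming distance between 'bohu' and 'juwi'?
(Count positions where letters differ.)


Alignment:
Position 1: 'b' vs 'j' = DIFFER
Position 2: 'o' vs 'u' = DIFFER
Position 3: 'h' vs 'w' = DIFFER
Position 4: 'u' vs 'i' = DIFFER
Total differences: 4

4


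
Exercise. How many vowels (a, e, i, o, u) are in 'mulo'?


Vowels in 'mulo': u, o = 2 vowels.

2


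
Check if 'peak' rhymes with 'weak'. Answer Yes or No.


Rime (stressed vowel + following sounds) of 'peak': -eak = /iːk/
Rime of 'weak': -eak = /iːk/
/iːk/ and /iːk/ are the same ending sound, so the words rhyme.

Yes


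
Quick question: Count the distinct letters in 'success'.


Unique letters in 'success': {c, e, s, u} = 4 distinct letters.

4


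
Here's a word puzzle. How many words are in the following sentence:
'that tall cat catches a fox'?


Split into words: that | tall | cat | catches | a | fox = 6 words.

6


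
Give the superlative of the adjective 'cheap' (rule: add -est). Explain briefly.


Apply superlative formation (add -est): 'cheap' -> 'cheapest'.

cheapest


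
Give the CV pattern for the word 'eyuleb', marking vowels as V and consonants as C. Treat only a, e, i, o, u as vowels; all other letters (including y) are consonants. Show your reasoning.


Letter mapping: e = V, y = C, u = V, l = C, e = V, b = C.

VCVCVC


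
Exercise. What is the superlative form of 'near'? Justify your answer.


Apply superlative formation (add -est): 'near' -> 'nearest'.

nearest


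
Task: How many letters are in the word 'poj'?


Spell out 'poj' and number each letter: p(1), o(2), j(3). Total: 3 letters.

3


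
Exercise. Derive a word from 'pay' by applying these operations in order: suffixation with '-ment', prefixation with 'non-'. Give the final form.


Step 1: Add suffix '-ment' to 'pay' = 'payment'
Step 2: Add prefix 'non-' to 'payment' = 'nonpayment'

nonpayment


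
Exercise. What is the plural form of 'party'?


Apply rule: Change -y to -ies (consonant + y). 'party' becomes 'parties'.

parties


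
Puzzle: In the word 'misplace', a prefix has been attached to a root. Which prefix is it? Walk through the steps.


The word 'misplace' = 'mis' (prefix) + 'place' (root). The prefix is 'mis'.

mis


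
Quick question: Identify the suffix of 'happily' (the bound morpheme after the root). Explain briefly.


The word 'happily' = 'happy' (root) + '-ly' (suffix). The suffix is '-ly'.

ly


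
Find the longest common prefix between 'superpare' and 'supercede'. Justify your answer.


Compare from the start: 5 characters match: 'super'. Mismatch at position 6: 'p' vs 'c'.

super


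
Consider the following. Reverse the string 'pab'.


Reverse 'pab' character by character: 'bap'.

bap


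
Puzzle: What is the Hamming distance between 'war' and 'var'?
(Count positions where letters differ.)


Alignment:
Position 1: 'w' vs 'v' = DIFFER
Position 2: 'a' vs 'a' = match
Position 3: 'r' vs 'r' = match
Total differences: 1

1


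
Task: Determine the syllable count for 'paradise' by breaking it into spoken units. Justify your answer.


Break 'paradise' into syllables: par-a-dise -> par | a | dise = 3 syllables

3 syllables


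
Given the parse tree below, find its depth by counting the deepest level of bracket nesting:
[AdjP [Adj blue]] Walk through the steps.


Count bracket nesting levels:
'[' at pos 0: depth = 1
'[' at pos 6: depth = 2
Maximum depth reached: 2

2


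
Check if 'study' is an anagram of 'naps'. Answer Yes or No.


Sorted letters of 'study': 'dstuy'
Sorted letters of 'naps': 'anps'
They do not match.

No


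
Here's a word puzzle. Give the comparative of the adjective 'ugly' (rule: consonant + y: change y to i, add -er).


Apply comparative formation (consonant + y: change y to i, add -er): 'ugly' -> 'uglier'.

uglier


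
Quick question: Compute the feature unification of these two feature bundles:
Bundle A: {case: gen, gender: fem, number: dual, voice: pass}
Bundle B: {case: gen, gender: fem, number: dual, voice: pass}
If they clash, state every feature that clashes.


Compare features:
case: A=gen vs B=gen -> unified: gen
gender: A=fem vs B=fem -> unified: fem
number: A=dual vs B=dual -> unified: dual
voice: A=pass vs B=pass -> unified: pass
No clashes found.

Unified: {case: gen, gender: fem, number: dual, voice: pass}


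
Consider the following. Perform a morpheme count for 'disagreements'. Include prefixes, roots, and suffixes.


Decomposition: dis- (prefix) + agree (root) + -ment (suffix) + -s (plural) = 4 morpheme(s)

4 morphemes


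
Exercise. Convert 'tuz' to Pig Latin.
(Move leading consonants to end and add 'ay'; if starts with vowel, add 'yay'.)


'tuz': move consonant cluster 't' to end and add 'ay': 'uztay'.

uztay


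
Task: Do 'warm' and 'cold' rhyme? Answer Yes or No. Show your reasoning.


Rime (stressed vowel + following sounds) of 'warm': -arm = /ɔːrm/
Rime of 'cold': -old = /oʊld/
/ɔːrm/ and /oʊld/ are different ending sounds, so the words do not rhyme.

No


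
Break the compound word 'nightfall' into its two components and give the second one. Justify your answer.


Split 'nightfall' into 'night' + 'fall'. The second part is 'fall'.

fall


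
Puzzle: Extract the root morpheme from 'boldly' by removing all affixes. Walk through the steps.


Remove suffix '-ly' from 'boldly' to get root 'bold'.

bold


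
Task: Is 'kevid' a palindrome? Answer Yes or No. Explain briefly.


Forward: 'kevid'
Reversed: 'divek'
They differ.

No


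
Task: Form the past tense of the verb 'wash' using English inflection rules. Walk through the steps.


Apply rule: Add -ed. 'wash' becomes 'washed'.

washed


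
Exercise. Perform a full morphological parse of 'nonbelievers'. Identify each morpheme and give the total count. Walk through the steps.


Step 1: Identify prefix: 'non' (meaning: not)
Step 2: Identify root: 'believe'
Step 3: Identify suffix(es): 'er, s'
Decomposition: non- (prefix: not) + believe (root) + -er (suffix: one who) + -s (plural)
Total morphemes: 4

4 morphemes (non- (prefix: not) + believe (root) + -er (suffix: one who) + -s (plural))


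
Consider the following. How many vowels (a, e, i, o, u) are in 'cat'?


Vowels in 'cat': a = 1 vowels.

1


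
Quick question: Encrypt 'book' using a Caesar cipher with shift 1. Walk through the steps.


Shift each letter by 1: b -> c, o -> p, o -> p, k -> l. Result: 'cppl'.

cppl


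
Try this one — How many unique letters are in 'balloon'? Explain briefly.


Unique letters in 'balloon': {a, b, l, n, o} = 5 distinct letters.

5


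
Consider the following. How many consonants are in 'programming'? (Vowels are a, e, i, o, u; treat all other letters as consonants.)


Consonants in 'programming': p, r, g, r, m, m, n, g = 8 consonants.

8


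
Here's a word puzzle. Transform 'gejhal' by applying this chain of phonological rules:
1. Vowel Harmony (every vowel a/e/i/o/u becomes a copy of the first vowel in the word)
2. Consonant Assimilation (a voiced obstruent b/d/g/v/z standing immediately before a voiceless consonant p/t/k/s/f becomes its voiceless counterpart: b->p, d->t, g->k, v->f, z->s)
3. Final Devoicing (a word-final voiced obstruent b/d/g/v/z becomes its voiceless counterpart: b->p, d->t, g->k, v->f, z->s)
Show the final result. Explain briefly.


Starting form: 'gejhal'
Rule 1: Vowel Harmony: all vowels become 'e' (matching first vowel). 'gejhal' -> 'gejhel'
Rule 2: Consonant Assimilation: no voiced obstruent (b/d/g/v/z) stands immediately before a voiceless consonant (p/t/k/s/f). No change.
Rule 3: Final Devoicing: final consonant 'l' is not one of the voiced obstruents b/d/g/v/z. No change.
Final form: 'gejhel'

gejhel


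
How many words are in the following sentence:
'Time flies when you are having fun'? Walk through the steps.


Split into words: Time | flies | when | you | are | having | fun = 7 words.

7


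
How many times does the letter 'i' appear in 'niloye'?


Letter 'i' in 'niloye': found at position(s) 2 = 1 occurrence(s).

1


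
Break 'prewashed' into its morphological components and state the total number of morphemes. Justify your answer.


Step 1: Identify prefix: 'pre' (meaning: before)
Step 2: Identify root: 'wash'
Step 3: Identify suffix(es): 'ed'
Decomposition: pre- (prefix: before) + wash (root) + -ed (suffix: past)
Total morphemes: 3

3 morphemes (pre- (prefix: before) + wash (root) + -ed (suffix: past))


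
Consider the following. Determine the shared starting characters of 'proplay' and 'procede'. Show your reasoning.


Compare from the start: 3 characters match: 'pro'. Mismatch at position 4: 'p' vs 'c'.

pro


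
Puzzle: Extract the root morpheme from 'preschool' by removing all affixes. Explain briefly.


Remove prefix 'pre' from 'preschool' to get root 'school'.

school


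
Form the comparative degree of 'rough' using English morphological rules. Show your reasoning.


Apply comparative formation (add -er): 'rough' -> 'rougher'.

rougher


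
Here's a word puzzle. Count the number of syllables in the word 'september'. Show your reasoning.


Break 'september' into syllables: sep-tem-ber -> sep | tem | ber = 3 syllables

3 syllables


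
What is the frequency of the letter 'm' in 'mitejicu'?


Letter 'm' in 'mitejicu': found at position(s) 1 = 1 occurrence(s).

1


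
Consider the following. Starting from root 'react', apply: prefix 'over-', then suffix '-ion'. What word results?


Step 1: Add prefix 'over-' to 'react' = 'overreact'
Step 2: Add suffix '-ion' to 'overreact' = 'overreaction'

overreaction


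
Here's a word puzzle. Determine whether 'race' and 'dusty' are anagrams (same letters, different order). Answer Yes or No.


Sorted letters of 'race': 'acer'
Sorted letters of 'dusty': 'dstuy'
They do not match.

No


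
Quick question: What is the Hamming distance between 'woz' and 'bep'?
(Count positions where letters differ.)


Alignment:
Position 1: 'w' vs 'b' = DIFFER
Position 2: 'o' vs 'e' = DIFFER
Position 3: 'z' vs 'p' = DIFFER
Total differences: 3

3


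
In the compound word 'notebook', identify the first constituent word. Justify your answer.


Split 'notebook' into 'note' + 'book'. The first part is 'note'.

note


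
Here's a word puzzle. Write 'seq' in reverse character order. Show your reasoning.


Reverse 'seq' character by character: 'qes'.

qes


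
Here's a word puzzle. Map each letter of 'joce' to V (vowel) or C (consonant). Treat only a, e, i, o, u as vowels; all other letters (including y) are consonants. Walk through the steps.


Letter mapping: j = C, o = V, c = C, e = V.

CVCV


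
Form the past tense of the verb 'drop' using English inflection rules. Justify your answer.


Apply rule: Double final consonant and add -ed. 'drop' becomes 'dropped'.

dropped


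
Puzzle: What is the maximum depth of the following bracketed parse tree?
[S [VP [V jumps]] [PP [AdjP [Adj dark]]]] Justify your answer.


Count bracket nesting levels:
'[' at pos 0: depth = 1
'[' at pos 3: depth = 2
'[' at pos 7: depth = 3
'[' at pos 18: depth = 2
'[' at pos 22: depth = 3
'[' at pos 28: depth = 4
Maximum depth reached: 4

4


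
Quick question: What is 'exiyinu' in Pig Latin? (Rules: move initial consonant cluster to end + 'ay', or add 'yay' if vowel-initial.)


'exiyinu' starts with a vowel, so add 'yay': 'exiyinuyay'.

exiyinuyay


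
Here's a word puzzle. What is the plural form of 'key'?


Apply rule: Add -s. 'key' becomes 'keys'.

keys


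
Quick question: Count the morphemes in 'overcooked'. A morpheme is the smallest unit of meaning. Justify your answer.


Decomposition: over- (prefix) + cook (root) + -ed (suffix) = 3 morpheme(s)

3 morphemes


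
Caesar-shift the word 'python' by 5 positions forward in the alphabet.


Shift each letter by 5: p -> u, y -> d, t -> y, h -> m, o -> t, n -> s. Result: 'udymts'.

udymts


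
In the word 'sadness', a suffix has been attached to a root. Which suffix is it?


The word 'sadness' = 'sad' (root) + '-ness' (suffix). The suffix is '-ness'.

ness


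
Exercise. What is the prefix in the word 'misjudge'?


The word 'misjudge' = 'mis' (prefix) + 'judge' (root). The prefix is 'mis'.

mis


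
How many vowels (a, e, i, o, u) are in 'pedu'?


Vowels in 'pedu': e, u = 2 vowels.

2


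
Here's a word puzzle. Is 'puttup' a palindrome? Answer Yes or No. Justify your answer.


Forward: 'puttup'
Reversed: 'puttup'
They are identical.

Yes


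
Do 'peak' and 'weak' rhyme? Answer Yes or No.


Rime (stressed vowel + following sounds) of 'peak': -eak = /iːk/
Rime of 'weak': -eak = /iːk/
/iːk/ and /iːk/ are the same ending sound, so the words rhyme.

Yes


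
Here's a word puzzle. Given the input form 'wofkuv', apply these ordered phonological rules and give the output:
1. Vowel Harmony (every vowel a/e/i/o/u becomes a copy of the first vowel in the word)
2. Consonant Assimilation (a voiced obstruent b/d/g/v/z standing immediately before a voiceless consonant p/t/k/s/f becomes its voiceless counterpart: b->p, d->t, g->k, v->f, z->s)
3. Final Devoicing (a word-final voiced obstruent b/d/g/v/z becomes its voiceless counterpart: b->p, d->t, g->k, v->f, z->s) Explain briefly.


Starting form: 'wofkuv'
Rule 1: Vowel Harmony: all vowels become 'o' (matching first vowel). 'wofkuv' -> 'wofkov'
Rule 2: Consonant Assimilation: no voiced obstruent (b/d/g/v/z) stands immediately before a voiceless consonant (p/t/k/s/f). No change.
Rule 3: Final Devoicing: word-final voiced obstruent 'v' becomes voiceless 'f'. 'wofkov' -> 'wofkof'
Final form: 'wofkof'

wofkof


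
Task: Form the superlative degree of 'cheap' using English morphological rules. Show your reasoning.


Apply superlative formation (add -est): 'cheap' -> 'cheapest'.

cheapest


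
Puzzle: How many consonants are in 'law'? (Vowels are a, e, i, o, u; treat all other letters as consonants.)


Consonants in 'law': l, w = 2 consonants.

2


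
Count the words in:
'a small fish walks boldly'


Split into words: a | small | fish | walks | boldly = 5 words.

5


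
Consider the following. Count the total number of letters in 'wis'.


Spell out 'wis' and number each letter: w(1), i(2), s(3). Total: 3 letters.

3


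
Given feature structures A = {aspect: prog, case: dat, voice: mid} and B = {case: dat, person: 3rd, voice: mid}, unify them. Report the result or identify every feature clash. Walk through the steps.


Compare features:
aspect: A=prog vs B=_ -> unified: prog
case: A=dat vs B=dat -> unified: dat
person: A=_ vs B=3rd -> unified: 3rd
voice: A=mid vs B=mid -> unified: mid
No clashes found.

Unified: {aspect: prog, case: dat, person: 3rd, voice: mid}


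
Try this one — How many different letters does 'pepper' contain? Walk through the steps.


Unique letters in 'pepper': {e, p, r} = 3 distinct letters.

3


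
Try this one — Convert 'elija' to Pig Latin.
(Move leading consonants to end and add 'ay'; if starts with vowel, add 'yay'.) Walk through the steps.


'elija' starts with a vowel, so add 'yay': 'elijayay'.

elijayay


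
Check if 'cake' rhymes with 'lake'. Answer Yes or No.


Rime (stressed vowel + following sounds) of 'cake': -ake = /eɪk/
Rime of 'lake': -ake = /eɪk/
/eɪk/ and /eɪk/ are the same ending sound, so the words rhyme.

Yes


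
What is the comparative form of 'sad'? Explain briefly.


Apply comparative formation (double final consonant, add -er): 'sad' -> 'sadder'.

sadder


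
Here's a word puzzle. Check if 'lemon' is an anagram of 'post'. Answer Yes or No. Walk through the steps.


Sorted letters of 'lemon': 'elmno'
Sorted letters of 'post': 'opst'
They do not match.

No


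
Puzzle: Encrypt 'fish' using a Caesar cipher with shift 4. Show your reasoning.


Shift each letter by 4: f -> j, i -> m, s -> w, h -> l. Result: 'jmwl'.

jmwl


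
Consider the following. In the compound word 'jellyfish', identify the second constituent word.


Split 'jellyfish' into 'jelly' + 'fish'. The second part is 'fish'.

fish


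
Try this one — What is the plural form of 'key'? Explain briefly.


Apply rule: Add -s. 'key' becomes 'keys'.

keys


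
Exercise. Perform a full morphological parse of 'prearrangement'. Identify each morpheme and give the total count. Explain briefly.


Step 1: Identify prefix: 'pre' (meaning: before)
Step 2: Identify root: 'arrange'
Step 3: Identify suffix(es): 'ment'
Decomposition: pre- (prefix: before) + arrange (root) + -ment (suffix: action/result)
Total morphemes: 3

3 morphemes (pre- (prefix: before) + arrange (root) + -ment (suffix: action/result))


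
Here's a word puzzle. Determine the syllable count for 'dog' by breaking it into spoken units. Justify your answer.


Break 'dog' into syllables: dog -> dog = 1 syllable

1 syllable


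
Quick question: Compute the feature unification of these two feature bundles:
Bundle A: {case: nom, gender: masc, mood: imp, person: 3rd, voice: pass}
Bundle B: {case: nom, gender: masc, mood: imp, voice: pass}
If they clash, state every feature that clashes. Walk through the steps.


Compare features:
case: A=nom vs B=nom -> unified: nom
gender: A=masc vs B=masc -> unified: masc
mood: A=imp vs B=imp -> unified: imp
person: A=3rd vs B=_ -> unified: 3rd
voice: A=pass vs B=pass -> unified: pass
No clashes found.

Unified: {case: nom, gender: masc, mood: imp, person: 3rd, voice: pass}
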